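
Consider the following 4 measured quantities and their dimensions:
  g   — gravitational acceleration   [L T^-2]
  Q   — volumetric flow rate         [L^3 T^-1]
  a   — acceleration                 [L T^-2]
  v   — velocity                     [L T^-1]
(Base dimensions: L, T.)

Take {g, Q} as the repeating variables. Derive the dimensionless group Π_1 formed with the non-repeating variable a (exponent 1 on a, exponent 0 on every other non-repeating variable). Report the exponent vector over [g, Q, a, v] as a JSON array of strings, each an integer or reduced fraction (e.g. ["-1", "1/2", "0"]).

["-1", "0", "1", "0"]

Write exponents as rows L,T / cols g,Q,a,v:
  L: [ 1  3  1  1]
  T: [-2 -1 -2 -1]
Row reduction gives pivot columns g,Q; rank = 2
Pivot set = {g,Q}, free = {a,v}
RREF:
  r0: [   1    0    1  2/5]
  r1: [   0    1    0  1/5]
Fix exponent of a at 1, v at 0; solve each RREF row for its pivot's exponent:
  r0: exp(g) + (1)·1 = 0 ⇒ exp(g) = -1
  r1: exp(Q) + (0)·1 = 0 ⇒ exp(Q) = 0
Π_1 = g^-1 · a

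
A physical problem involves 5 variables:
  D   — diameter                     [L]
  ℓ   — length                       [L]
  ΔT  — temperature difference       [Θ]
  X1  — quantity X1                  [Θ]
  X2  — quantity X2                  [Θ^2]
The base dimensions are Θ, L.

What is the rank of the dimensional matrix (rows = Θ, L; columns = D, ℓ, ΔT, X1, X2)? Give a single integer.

2

Write exponents as rows Θ,L / cols D,ℓ,ΔT,X1,X2:
  Θ: [ 0  0  1  1  2]
  L: [ 1  1  0  0  0]
Row reduction gives pivot columns D,ΔT; rank = 2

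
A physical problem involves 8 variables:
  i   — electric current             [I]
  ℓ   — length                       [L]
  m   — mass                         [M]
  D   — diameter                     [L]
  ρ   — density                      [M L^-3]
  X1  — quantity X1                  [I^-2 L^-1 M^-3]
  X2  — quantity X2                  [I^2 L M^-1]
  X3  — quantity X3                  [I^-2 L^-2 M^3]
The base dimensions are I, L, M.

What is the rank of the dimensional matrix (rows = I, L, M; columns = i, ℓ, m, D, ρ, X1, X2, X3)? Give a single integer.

3

Exponent matrix [I,L,M] × [i,ℓ,m,D,ρ,X1,X2,X3]:
  I: [ 1  0  0  0  0 -2  2 -2]
  L: [ 0  1  0  1 -3 -1  1 -2]
  M: [ 0  0  1  0  1 -3 -1  3]
RREF → pivots at {i,ℓ,m} ⇒ r = 3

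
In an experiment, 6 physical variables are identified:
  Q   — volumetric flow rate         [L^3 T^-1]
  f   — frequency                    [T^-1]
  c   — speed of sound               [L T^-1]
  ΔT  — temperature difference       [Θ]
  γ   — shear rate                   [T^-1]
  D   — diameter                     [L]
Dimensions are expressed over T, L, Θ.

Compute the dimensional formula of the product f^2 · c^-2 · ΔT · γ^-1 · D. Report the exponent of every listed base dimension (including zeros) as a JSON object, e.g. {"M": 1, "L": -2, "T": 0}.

Exponent matrix [T,L,Θ] × [Q,f,c,ΔT,γ,D]:
  T: [-1 -1 -1  0 -1  0]
  L: [ 3  0  1  0  0  1]
  Θ: [ 0  0  0  1  0  0]
  [T]: (2)·-1+(-2)·-1+(1)·0+(-1)·-1+(1)·0 = 1
  [L]: (2)·0+(-2)·1+(1)·0+(-1)·0+(1)·1 = -1
  [Θ]: (2)·0+(-2)·0+(1)·1+(-1)·0+(1)·0 = 1
⇒ T L^-1 Θ

{"T": 1, "L": -1, "Θ": 1}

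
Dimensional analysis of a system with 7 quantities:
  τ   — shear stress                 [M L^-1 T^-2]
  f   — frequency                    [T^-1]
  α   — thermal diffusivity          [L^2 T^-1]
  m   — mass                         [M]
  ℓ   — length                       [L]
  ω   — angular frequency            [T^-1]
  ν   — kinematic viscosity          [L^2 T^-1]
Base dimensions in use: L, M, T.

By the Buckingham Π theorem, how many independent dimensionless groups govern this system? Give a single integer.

Exponent matrix [L,M,T] × [τ,f,α,m,ℓ,ω,ν]:
  L: [-1  0  2  0  1  0  2]
  M: [ 1  0  0  1  0  0  0]
  T: [-2 -1 -1  0  0 -1 -1]
RREF → pivots at {τ,f,α} ⇒ r = 3
n=7, r=3 ⇒ 4 dimensionless groups

4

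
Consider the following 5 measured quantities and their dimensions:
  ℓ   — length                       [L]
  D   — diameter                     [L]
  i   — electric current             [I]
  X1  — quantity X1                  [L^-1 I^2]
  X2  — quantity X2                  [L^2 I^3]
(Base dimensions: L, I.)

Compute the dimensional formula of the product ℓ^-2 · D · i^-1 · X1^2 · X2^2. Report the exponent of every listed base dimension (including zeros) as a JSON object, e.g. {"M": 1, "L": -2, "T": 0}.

Write exponents as rows L,I / cols ℓ,D,i,X1,X2:
  L: [ 1  1  0 -1  2]
  I: [ 0  0  1  2  3]
  [L]: (-2)·1+(1)·1+(-1)·0+(2)·-1+(2)·2 = 1
  [I]: (-2)·0+(1)·0+(-1)·1+(2)·2+(2)·3 = 9
⇒ L I^9

{"L": 1, "I": 9}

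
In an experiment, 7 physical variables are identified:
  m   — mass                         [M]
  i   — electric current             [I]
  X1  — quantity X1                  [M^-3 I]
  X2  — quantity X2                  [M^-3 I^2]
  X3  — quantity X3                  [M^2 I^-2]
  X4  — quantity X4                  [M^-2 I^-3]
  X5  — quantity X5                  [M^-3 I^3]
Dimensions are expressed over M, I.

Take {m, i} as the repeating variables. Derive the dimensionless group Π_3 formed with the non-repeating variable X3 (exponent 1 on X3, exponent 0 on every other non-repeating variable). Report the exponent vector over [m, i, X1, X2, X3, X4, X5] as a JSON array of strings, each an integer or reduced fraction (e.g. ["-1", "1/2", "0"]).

Dimensional matrix (M×I by m×i×X1×X2×X3×X4×X5):
  M: [ 1  0 -3 -3  2 -2 -3]
  I: [ 0  1  1  2 -2 -3  3]
Row reduction gives pivot columns m,i; rank = 2
Repeat: m,i; free: X1,X2,X3,X4,X5
RREF:
  r0: [   1    0   -3   -3    2   -2   -3]
  r1: [   0    1    1    2   -2   -3    3]
Fix exponent of X3 at 1, X1 at 0, X2 at 0, X4 at 0, X5 at 0; solve each RREF row for its pivot's exponent:
  r0: exp(m) + (2)·1 = 0 ⇒ exp(m) = -2
  r1: exp(i) + (-2)·1 = 0 ⇒ exp(i) = 2
Π_3 = m^-2 · i^2 · X3

["-2", "2", "0", "0", "1", "0", "0"]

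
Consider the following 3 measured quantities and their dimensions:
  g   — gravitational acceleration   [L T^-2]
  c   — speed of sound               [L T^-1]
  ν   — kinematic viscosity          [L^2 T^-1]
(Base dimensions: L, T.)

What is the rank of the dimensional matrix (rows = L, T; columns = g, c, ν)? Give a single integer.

Exponent matrix [L,T] × [g,c,ν]:
  L: [ 1  1  2]
  T: [-2 -1 -1]
RREF → pivots at {g,c} ⇒ r = 2

2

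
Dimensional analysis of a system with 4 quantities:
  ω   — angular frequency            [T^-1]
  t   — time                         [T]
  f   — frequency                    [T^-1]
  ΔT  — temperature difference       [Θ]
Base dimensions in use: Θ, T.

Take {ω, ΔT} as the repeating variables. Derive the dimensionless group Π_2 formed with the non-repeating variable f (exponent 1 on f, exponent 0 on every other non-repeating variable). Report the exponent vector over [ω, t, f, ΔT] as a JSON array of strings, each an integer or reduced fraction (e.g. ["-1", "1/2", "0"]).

["-1", "0", "1", "0"]

Exponent matrix [Θ,T] × [ω,t,f,ΔT]:
  Θ: [ 0  0  0  1]
  T: [-1  1 -1  0]
RREF → pivots at {ω,ΔT} ⇒ r = 2
Repeat: ω,ΔT; free: t,f
RREF:
  r0: [   1   -1    1    0]
  r1: [   0    0    0    1]
Fix exponent of f at 1, t at 0; solve each RREF row for its pivot's exponent:
  r0: exp(ω) + (1)·1 = 0 ⇒ exp(ω) = -1
  r1: exp(ΔT) + (0)·1 = 0 ⇒ exp(ΔT) = 0
Π_2 = ω^-1 · f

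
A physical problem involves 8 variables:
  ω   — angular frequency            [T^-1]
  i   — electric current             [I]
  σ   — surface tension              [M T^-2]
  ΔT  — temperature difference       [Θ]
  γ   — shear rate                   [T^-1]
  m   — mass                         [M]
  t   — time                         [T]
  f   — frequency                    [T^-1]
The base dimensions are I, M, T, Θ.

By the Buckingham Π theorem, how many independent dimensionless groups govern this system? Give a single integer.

4

Dimensional matrix (I×M×T×Θ by ω×i×σ×ΔT×γ×m×t×f):
  I: [ 0  1  0  0  0  0  0  0]
  M: [ 0  0  1  0  0  1  0  0]
  T: [-1  0 -2  0 -1  0  1 -1]
  Θ: [ 0  0  0  1  0  0  0  0]
Echelon form has 4 nonzero rows (pivots: ω,i,σ,ΔT)
Π count = n − r = 8 − 4 = 4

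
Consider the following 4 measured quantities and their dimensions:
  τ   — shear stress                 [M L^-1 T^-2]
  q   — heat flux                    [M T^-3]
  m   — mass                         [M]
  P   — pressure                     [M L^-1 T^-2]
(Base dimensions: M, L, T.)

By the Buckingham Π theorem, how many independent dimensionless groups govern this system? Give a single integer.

Exponent matrix [M,L,T] × [τ,q,m,P]:
  M: [ 1  1  1  1]
  L: [-1  0  0 -1]
  T: [-2 -3  0 -2]
RREF → pivots at {τ,q,m} ⇒ r = 3
4 vars − rank 3 = 1 Π group

1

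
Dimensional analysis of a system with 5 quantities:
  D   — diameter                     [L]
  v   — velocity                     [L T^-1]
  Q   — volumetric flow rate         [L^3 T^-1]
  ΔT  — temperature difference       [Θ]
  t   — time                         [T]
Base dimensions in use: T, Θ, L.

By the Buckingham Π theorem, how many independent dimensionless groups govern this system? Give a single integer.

Exponent matrix [T,Θ,L] × [D,v,Q,ΔT,t]:
  T: [ 0 -1 -1  0  1]
  Θ: [ 0  0  0  1  0]
  L: [ 1  1  3  0  0]
RREF → pivots at {D,v,ΔT} ⇒ r = 3
5 vars − rank 3 = 2 Π groups

2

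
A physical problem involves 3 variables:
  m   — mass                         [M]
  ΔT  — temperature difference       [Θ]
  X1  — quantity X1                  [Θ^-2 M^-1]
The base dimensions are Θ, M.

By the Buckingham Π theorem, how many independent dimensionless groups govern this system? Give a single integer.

1

Write exponents as rows Θ,M / cols m,ΔT,X1:
  Θ: [ 0  1 -2]
  M: [ 1  0 -1]
Row reduction gives pivot columns m,ΔT; rank = 2
Π count = n − r = 3 − 2 = 1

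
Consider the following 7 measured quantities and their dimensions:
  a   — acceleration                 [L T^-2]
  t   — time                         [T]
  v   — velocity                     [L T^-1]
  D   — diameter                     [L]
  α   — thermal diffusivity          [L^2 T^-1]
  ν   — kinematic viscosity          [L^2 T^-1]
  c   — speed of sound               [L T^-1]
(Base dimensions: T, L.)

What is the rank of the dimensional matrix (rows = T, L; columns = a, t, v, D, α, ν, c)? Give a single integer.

2

Write exponents as rows T,L / cols a,t,v,D,α,ν,c:
  T: [-2  1 -1  0 -1 -1 -1]
  L: [ 1  0  1  1  2  2  1]
Row reduction gives pivot columns a,t; rank = 2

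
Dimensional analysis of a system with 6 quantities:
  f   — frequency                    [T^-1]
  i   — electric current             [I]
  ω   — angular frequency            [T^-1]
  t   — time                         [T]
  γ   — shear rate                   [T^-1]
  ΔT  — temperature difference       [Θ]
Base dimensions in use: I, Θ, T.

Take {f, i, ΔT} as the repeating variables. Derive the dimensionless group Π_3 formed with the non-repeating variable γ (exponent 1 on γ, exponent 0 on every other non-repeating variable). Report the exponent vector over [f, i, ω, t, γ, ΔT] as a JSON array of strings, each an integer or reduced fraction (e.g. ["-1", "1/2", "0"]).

Exponent matrix [I,Θ,T] × [f,i,ω,t,γ,ΔT]:
  I: [ 0  1  0  0  0  0]
  Θ: [ 0  0  0  0  0  1]
  T: [-1  0 -1  1 -1  0]
Row reduction gives pivot columns f,i,ΔT; rank = 3
Repeat: f,i,ΔT; free: ω,t,γ
RREF:
  r0: [   1    0    1   -1    1    0]
  r1: [   0    1    0    0    0    0]
  r2: [   0    0    0    0    0    1]
Fix exponent of γ at 1, ω at 0, t at 0; solve each RREF row for its pivot's exponent:
  r0: exp(f) + (1)·1 = 0 ⇒ exp(f) = -1
  r1: exp(i) + (0)·1 = 0 ⇒ exp(i) = 0
  r2: exp(ΔT) + (0)·1 = 0 ⇒ exp(ΔT) = 0
Π_3 = f^-1 · γ

["-1", "0", "0", "0", "1", "0"]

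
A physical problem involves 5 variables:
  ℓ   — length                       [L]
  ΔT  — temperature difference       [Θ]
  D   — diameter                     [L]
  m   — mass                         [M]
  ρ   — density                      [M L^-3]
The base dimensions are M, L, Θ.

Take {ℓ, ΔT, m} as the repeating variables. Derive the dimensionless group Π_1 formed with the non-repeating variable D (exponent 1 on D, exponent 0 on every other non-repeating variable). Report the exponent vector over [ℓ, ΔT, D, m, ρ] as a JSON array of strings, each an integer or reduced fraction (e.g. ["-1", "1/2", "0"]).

["-1", "0", "1", "0", "0"]

Dimensional matrix (M×L×Θ by ℓ×ΔT×D×m×ρ):
  M: [ 0  0  0  1  1]
  L: [ 1  0  1  0 -3]
  Θ: [ 0  1  0  0  0]
RREF → pivots at {ℓ,ΔT,m} ⇒ r = 3
Repeat: ℓ,ΔT,m; free: D,ρ
RREF:
  r0: [   1    0    1    0   -3]
  r1: [   0    1    0    0    0]
  r2: [   0    0    0    1    1]
Fix exponent of D at 1, ρ at 0; solve each RREF row for its pivot's exponent:
  r0: exp(ℓ) + (1)·1 = 0 ⇒ exp(ℓ) = -1
  r1: exp(ΔT) + (0)·1 = 0 ⇒ exp(ΔT) = 0
  r2: exp(m) + (0)·1 = 0 ⇒ exp(m) = 0
Π_1 = ℓ^-1 · D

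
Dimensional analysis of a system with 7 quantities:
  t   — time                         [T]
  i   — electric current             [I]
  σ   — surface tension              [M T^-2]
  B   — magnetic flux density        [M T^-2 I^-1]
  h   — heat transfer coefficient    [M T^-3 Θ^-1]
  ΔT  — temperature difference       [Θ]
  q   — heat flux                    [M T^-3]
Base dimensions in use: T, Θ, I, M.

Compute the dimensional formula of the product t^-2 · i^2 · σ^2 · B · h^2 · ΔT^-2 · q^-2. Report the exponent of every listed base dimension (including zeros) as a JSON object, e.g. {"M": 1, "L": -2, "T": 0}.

Write exponents as rows T,Θ,I,M / cols t,i,σ,B,h,ΔT,q:
  T: [ 1  0 -2 -2 -3  0 -3]
  Θ: [ 0  0  0  0 -1  1  0]
  I: [ 0  1  0 -1  0  0  0]
  M: [ 0  0  1  1  1  0  1]
  [T]: (-2)·1+(2)·0+(2)·-2+(1)·-2+(2)·-3+(-2)·0+(-2)·-3 = -8
  [Θ]: (-2)·0+(2)·0+(2)·0+(1)·0+(2)·-1+(-2)·1+(-2)·0 = -4
  [I]: (-2)·0+(2)·1+(2)·0+(1)·-1+(2)·0+(-2)·0+(-2)·0 = 1
  [M]: (-2)·0+(2)·0+(2)·1+(1)·1+(2)·1+(-2)·0+(-2)·1 = 3
⇒ T^-8 Θ^-4 I M^3

{"T": -8, "Θ": -4, "I": 1, "M": 3}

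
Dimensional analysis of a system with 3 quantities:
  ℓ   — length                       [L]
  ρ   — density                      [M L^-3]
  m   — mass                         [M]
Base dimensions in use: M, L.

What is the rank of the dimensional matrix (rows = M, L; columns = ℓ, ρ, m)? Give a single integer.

Dimensional matrix (M×L by ℓ×ρ×m):
  M: [ 0  1  1]
  L: [ 1 -3  0]
RREF → pivots at {ℓ,ρ} ⇒ r = 2

2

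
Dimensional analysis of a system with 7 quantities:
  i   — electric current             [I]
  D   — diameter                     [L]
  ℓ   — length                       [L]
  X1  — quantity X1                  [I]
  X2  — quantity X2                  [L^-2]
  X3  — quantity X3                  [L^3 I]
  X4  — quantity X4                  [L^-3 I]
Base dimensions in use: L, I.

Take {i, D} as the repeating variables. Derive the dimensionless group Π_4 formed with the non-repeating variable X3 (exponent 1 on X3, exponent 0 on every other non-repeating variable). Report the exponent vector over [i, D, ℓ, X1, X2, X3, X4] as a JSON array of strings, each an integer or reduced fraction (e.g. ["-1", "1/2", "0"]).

Exponent matrix [L,I] × [i,D,ℓ,X1,X2,X3,X4]:
  L: [ 0  1  1  0 -2  3 -3]
  I: [ 1  0  0  1  0  1  1]
RREF → pivots at {i,D} ⇒ r = 2
Repeat: i,D; free: ℓ,X1,X2,X3,X4
RREF:
  r0: [   1    0    0    1    0    1    1]
  r1: [   0    1    1    0   -2    3   -3]
Fix exponent of X3 at 1, ℓ at 0, X1 at 0, X2 at 0, X4 at 0; solve each RREF row for its pivot's exponent:
  r0: exp(i) + (1)·1 = 0 ⇒ exp(i) = -1
  r1: exp(D) + (3)·1 = 0 ⇒ exp(D) = -3
Π_4 = i^-1 · D^-3 · X3

["-1", "-3", "0", "0", "0", "1", "0"]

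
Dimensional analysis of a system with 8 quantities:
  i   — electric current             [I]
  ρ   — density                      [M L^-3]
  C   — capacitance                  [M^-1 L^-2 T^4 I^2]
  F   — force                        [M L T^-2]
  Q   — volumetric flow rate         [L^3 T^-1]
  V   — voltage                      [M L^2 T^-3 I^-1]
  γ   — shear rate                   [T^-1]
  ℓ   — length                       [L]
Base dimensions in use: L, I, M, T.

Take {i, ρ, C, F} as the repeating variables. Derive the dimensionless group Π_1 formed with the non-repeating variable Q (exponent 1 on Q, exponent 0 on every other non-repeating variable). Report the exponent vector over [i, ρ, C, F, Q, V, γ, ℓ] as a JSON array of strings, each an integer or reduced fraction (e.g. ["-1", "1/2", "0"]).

Exponent matrix [L,I,M,T] × [i,ρ,C,F,Q,V,γ,ℓ]:
  L: [ 0 -3 -2  1  3  2  0  1]
  I: [ 1  0  2  0  0 -1  0  0]
  M: [ 0  1 -1  1  0  1  0  0]
  T: [ 0  0  4 -2 -1 -3 -1  0]
Row reduction gives pivot columns i,ρ,C,F; rank = 4
Repeat: i,ρ,C,F; free: Q,V,γ,ℓ
RREF:
  r0: [   1    0    0    0 -2/3 -1/3  4/3 -2/3]
  r1: [   0    1    0    0 -5/6 -1/6  1/6 -1/3]
  r2: [   0    0    1    0  1/3 -1/3 -2/3  1/3]
  r3: [   0    0    0    1  7/6  5/6 -5/6  2/3]
Fix exponent of Q at 1, V at 0, γ at 0, ℓ at 0; solve each RREF row for its pivot's exponent:
  r0: exp(i) + (-2/3)·1 = 0 ⇒ exp(i) = 2/3
  r1: exp(ρ) + (-5/6)·1 = 0 ⇒ exp(ρ) = 5/6
  r2: exp(C) + (1/3)·1 = 0 ⇒ exp(C) = -1/3
  r3: exp(F) + (7/6)·1 = 0 ⇒ exp(F) = -7/6
Π_1 = i^(2/3) · ρ^(5/6) · C^(-1/3) · F^(-7/6) · Q

["2/3", "5/6", "-1/3", "-7/6", "1", "0", "0", "0"]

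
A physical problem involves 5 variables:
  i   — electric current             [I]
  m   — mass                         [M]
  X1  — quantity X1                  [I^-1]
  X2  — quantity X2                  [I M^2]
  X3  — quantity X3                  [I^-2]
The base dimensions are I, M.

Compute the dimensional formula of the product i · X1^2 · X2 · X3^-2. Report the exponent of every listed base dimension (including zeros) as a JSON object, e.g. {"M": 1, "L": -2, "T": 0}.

{"I": 4, "M": 2}

Write exponents as rows I,M / cols i,m,X1,X2,X3:
  I: [ 1  0 -1  1 -2]
  M: [ 0  1  0  2  0]
  [I]: (1)·1+(2)·-1+(1)·1+(-2)·-2 = 4
  [M]: (1)·0+(2)·0+(1)·2+(-2)·0 = 2
⇒ I^4 M^2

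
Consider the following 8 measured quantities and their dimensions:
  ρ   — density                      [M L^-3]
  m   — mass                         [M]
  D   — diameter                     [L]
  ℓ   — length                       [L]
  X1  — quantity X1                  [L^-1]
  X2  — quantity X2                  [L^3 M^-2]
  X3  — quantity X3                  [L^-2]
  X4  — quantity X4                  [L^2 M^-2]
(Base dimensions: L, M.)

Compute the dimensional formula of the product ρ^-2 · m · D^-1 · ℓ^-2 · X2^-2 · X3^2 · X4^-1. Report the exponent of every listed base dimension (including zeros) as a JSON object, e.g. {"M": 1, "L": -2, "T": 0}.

{"L": -9, "M": 5}

Exponent matrix [L,M] × [ρ,m,D,ℓ,X1,X2,X3,X4]:
  L: [-3  0  1  1 -1  3 -2  2]
  M: [ 1  1  0  0  0 -2  0 -2]
  [L]: (-2)·-3+(1)·0+(-1)·1+(-2)·1+(-2)·3+(2)·-2+(-1)·2 = -9
  [M]: (-2)·1+(1)·1+(-1)·0+(-2)·0+(-2)·-2+(2)·0+(-1)·-2 = 5
⇒ L^-9 M^5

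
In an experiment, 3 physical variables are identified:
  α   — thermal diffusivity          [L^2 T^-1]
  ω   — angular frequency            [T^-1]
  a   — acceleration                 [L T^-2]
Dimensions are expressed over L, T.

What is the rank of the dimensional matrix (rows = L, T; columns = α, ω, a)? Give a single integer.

2

Exponent matrix [L,T] × [α,ω,a]:
  L: [ 2  0  1]
  T: [-1 -1 -2]
Row reduction gives pivot columns α,ω; rank = 2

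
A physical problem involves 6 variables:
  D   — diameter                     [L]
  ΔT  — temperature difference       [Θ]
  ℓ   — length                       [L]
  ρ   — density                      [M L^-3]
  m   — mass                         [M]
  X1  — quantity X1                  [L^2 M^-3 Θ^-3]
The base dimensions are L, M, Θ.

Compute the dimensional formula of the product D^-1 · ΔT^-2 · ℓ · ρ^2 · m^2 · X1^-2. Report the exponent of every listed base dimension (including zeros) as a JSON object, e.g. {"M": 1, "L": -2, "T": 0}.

Dimensional matrix (L×M×Θ by D×ΔT×ℓ×ρ×m×X1):
  L: [ 1  0  1 -3  0  2]
  M: [ 0  0  0  1  1 -3]
  Θ: [ 0  1  0  0  0 -3]
  [L]: (-1)·1+(-2)·0+(1)·1+(2)·-3+(2)·0+(-2)·2 = -10
  [M]: (-1)·0+(-2)·0+(1)·0+(2)·1+(2)·1+(-2)·-3 = 10
  [Θ]: (-1)·0+(-2)·1+(1)·0+(2)·0+(2)·0+(-2)·-3 = 4
⇒ L^-10 M^10 Θ^4

{"L": -10, "M": 10, "Θ": 4}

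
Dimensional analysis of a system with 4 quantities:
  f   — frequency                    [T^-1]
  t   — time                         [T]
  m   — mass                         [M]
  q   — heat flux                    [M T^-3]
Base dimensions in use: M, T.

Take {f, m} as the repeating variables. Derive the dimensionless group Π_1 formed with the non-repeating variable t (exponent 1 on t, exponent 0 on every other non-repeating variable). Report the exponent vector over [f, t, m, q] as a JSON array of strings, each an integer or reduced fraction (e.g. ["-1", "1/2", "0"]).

["1", "1", "0", "0"]

Dimensional matrix (M×T by f×t×m×q):
  M: [ 0  0  1  1]
  T: [-1  1  0 -3]
RREF → pivots at {f,m} ⇒ r = 2
Repeat: f,m; free: t,q
RREF:
  r0: [   1   -1    0    3]
  r1: [   0    0    1    1]
Fix exponent of t at 1, q at 0; solve each RREF row for its pivot's exponent:
  r0: exp(f) + (-1)·1 = 0 ⇒ exp(f) = 1
  r1: exp(m) + (0)·1 = 0 ⇒ exp(m) = 0
Π_1 = f · t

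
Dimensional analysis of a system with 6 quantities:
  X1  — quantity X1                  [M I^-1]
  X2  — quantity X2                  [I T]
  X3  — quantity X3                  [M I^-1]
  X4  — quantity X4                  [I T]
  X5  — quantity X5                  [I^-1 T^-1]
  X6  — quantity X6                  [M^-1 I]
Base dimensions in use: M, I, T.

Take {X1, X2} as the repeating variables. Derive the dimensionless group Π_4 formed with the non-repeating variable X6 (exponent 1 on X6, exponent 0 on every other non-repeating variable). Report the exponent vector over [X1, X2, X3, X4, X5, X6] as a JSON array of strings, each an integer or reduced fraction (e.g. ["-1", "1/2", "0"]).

["1", "0", "0", "0", "0", "1"]

Dimensional matrix (M×I×T by X1×X2×X3×X4×X5×X6):
  M: [ 1  0  1  0  0 -1]
  I: [-1  1 -1  1 -1  1]
  T: [ 0  1  0  1 -1  0]
Row reduction gives pivot columns X1,X2; rank = 2
Repeat: X1,X2; free: X3,X4,X5,X6
RREF:
  r0: [   1    0    1    0    0   -1]
  r1: [   0    1    0    1   -1    0]
  r2: [   0    0    0    0    0    0]
Fix exponent of X6 at 1, X3 at 0, X4 at 0, X5 at 0; solve each RREF row for its pivot's exponent:
  r0: exp(X1) + (-1)·1 = 0 ⇒ exp(X1) = 1
  r1: exp(X2) + (0)·1 = 0 ⇒ exp(X2) = 0
Π_4 = X1 · X6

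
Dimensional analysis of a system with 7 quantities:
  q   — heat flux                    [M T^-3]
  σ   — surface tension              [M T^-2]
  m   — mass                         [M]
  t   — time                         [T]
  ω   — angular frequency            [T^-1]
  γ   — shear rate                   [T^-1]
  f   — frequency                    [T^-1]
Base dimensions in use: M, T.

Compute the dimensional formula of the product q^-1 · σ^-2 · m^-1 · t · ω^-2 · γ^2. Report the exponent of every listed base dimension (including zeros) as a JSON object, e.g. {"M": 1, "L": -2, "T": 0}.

Exponent matrix [M,T] × [q,σ,m,t,ω,γ,f]:
  M: [ 1  1  1  0  0  0  0]
  T: [-3 -2  0  1 -1 -1 -1]
  [M]: (-1)·1+(-2)·1+(-1)·1+(1)·0+(-2)·0+(2)·0 = -4
  [T]: (-1)·-3+(-2)·-2+(-1)·0+(1)·1+(-2)·-1+(2)·-1 = 8
⇒ M^-4 T^8

{"M": -4, "T": 8}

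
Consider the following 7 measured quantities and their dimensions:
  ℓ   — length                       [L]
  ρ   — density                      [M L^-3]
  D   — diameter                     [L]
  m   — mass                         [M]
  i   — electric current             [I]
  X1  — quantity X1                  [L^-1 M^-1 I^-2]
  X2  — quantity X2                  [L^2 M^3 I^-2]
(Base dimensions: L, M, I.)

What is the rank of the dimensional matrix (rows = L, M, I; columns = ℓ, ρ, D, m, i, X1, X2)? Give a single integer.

3

Exponent matrix [L,M,I] × [ℓ,ρ,D,m,i,X1,X2]:
  L: [ 1 -3  1  0  0 -1  2]
  M: [ 0  1  0  1  0 -1  3]
  I: [ 0  0  0  0  1 -2 -2]
Row reduction gives pivot columns ℓ,ρ,i; rank = 3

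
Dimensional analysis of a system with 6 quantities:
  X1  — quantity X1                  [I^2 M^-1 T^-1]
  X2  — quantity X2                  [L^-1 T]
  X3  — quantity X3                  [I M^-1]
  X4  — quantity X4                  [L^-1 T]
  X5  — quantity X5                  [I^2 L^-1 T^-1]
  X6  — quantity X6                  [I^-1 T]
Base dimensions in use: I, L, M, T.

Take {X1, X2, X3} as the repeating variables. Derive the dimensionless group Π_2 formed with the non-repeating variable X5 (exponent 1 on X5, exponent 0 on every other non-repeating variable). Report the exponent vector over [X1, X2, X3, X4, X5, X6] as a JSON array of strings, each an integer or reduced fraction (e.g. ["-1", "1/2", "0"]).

["-2", "-1", "2", "0", "1", "0"]

Dimensional matrix (I×L×M×T by X1×X2×X3×X4×X5×X6):
  I: [ 2  0  1  0  2 -1]
  L: [ 0 -1  0 -1 -1  0]
  M: [-1  0 -1  0  0  0]
  T: [-1  1  0  1 -1  1]
RREF → pivots at {X1,X2,X3} ⇒ r = 3
Repeat: X1,X2,X3; free: X4,X5,X6
RREF:
  r0: [   1    0    0    0    2   -1]
  r1: [   0    1    0    1    1    0]
  r2: [   0    0    1    0   -2    1]
  r3: [   0    0    0    0    0    0]
Fix exponent of X5 at 1, X4 at 0, X6 at 0; solve each RREF row for its pivot's exponent:
  r0: exp(X1) + (2)·1 = 0 ⇒ exp(X1) = -2
  r1: exp(X2) + (1)·1 = 0 ⇒ exp(X2) = -1
  r2: exp(X3) + (-2)·1 = 0 ⇒ exp(X3) = 2
Π_2 = X1^-2 · X2^-1 · X3^2 · X5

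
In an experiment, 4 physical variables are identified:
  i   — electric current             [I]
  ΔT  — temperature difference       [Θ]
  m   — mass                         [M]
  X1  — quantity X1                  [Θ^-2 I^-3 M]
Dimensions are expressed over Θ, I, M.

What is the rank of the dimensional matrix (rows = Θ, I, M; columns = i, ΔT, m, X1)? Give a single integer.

3

Exponent matrix [Θ,I,M] × [i,ΔT,m,X1]:
  Θ: [ 0  1  0 -2]
  I: [ 1  0  0 -3]
  M: [ 0  0  1  1]
Row reduction gives pivot columns i,ΔT,m; rank = 3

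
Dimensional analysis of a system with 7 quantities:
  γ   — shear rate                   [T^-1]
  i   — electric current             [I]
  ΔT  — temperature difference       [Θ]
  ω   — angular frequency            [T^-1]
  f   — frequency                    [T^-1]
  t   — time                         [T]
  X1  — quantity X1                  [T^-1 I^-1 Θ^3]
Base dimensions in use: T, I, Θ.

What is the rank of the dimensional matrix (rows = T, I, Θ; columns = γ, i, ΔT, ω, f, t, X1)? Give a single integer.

3

Exponent matrix [T,I,Θ] × [γ,i,ΔT,ω,f,t,X1]:
  T: [-1  0  0 -1 -1  1 -1]
  I: [ 0  1  0  0  0  0 -1]
  Θ: [ 0  0  1  0  0  0  3]
Row reduction gives pivot columns γ,i,ΔT; rank = 3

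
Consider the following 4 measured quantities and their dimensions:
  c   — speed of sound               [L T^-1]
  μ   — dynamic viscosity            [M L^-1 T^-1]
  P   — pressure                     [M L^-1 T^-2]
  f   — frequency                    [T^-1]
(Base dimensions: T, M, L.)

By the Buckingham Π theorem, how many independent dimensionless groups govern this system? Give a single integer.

Exponent matrix [T,M,L] × [c,μ,P,f]:
  T: [-1 -1 -2 -1]
  M: [ 0  1  1  0]
  L: [ 1 -1 -1  0]
RREF → pivots at {c,μ,P} ⇒ r = 3
n=4, r=3 ⇒ 1 dimensionless group

1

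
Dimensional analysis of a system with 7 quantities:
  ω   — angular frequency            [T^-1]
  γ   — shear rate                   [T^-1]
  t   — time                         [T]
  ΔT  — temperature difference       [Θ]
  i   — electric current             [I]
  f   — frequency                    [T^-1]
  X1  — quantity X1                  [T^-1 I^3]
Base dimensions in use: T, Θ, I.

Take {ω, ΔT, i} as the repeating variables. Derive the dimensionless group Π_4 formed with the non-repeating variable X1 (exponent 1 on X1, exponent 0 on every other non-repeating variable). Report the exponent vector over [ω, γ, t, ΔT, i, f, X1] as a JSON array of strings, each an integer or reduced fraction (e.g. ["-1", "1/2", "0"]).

["-1", "0", "0", "0", "-3", "0", "1"]

Exponent matrix [T,Θ,I] × [ω,γ,t,ΔT,i,f,X1]:
  T: [-1 -1  1  0  0 -1 -1]
  Θ: [ 0  0  0  1  0  0  0]
  I: [ 0  0  0  0  1  0  3]
Echelon form has 3 nonzero rows (pivots: ω,ΔT,i)
Pivot set = {ω,ΔT,i}, free = {γ,t,f,X1}
RREF:
  r0: [   1    1   -1    0    0    1    1]
  r1: [   0    0    0    1    0    0    0]
  r2: [   0    0    0    0    1    0    3]
Fix exponent of X1 at 1, γ at 0, t at 0, f at 0; solve each RREF row for its pivot's exponent:
  r0: exp(ω) + (1)·1 = 0 ⇒ exp(ω) = -1
  r1: exp(ΔT) + (0)·1 = 0 ⇒ exp(ΔT) = 0
  r2: exp(i) + (3)·1 = 0 ⇒ exp(i) = -3
Π_4 = ω^-1 · i^-3 · X1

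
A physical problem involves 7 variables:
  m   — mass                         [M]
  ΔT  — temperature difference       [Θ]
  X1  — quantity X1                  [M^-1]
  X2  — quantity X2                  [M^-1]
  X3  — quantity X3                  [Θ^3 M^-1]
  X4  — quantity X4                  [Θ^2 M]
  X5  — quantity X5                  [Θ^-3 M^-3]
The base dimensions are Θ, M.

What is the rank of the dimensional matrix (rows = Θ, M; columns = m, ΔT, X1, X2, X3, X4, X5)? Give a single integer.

Write exponents as rows Θ,M / cols m,ΔT,X1,X2,X3,X4,X5:
  Θ: [ 0  1  0  0  3  2 -3]
  M: [ 1  0 -1 -1 -1  1 -3]
Row reduction gives pivot columns m,ΔT; rank = 2

2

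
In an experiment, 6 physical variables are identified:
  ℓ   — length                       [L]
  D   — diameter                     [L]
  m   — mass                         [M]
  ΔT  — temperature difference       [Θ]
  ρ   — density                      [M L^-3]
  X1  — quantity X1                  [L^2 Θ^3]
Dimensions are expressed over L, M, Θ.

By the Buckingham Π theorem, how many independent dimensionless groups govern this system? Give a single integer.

3

Write exponents as rows L,M,Θ / cols ℓ,D,m,ΔT,ρ,X1:
  L: [ 1  1  0  0 -3  2]
  M: [ 0  0  1  0  1  0]
  Θ: [ 0  0  0  1  0  3]
Row reduction gives pivot columns ℓ,m,ΔT; rank = 3
6 vars − rank 3 = 3 Π groups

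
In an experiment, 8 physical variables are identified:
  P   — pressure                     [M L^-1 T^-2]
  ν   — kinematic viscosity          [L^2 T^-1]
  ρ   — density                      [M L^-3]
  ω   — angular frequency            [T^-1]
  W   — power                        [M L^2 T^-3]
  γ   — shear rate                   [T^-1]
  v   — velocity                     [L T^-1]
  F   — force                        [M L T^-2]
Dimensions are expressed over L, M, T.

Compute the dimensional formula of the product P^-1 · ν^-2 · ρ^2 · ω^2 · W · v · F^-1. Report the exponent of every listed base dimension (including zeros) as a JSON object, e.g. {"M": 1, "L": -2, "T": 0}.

{"L": -7, "M": 1, "T": 0}

Write exponents as rows L,M,T / cols P,ν,ρ,ω,W,γ,v,F:
  L: [-1  2 -3  0  2  0  1  1]
  M: [ 1  0  1  0  1  0  0  1]
  T: [-2 -1  0 -1 -3 -1 -1 -2]
  [L]: (-1)·-1+(-2)·2+(2)·-3+(2)·0+(1)·2+(1)·1+(-1)·1 = -7
  [M]: (-1)·1+(-2)·0+(2)·1+(2)·0+(1)·1+(1)·0+(-1)·1 = 1
  [T]: (-1)·-2+(-2)·-1+(2)·0+(2)·-1+(1)·-3+(1)·-1+(-1)·-2 = 0
⇒ L^-7 M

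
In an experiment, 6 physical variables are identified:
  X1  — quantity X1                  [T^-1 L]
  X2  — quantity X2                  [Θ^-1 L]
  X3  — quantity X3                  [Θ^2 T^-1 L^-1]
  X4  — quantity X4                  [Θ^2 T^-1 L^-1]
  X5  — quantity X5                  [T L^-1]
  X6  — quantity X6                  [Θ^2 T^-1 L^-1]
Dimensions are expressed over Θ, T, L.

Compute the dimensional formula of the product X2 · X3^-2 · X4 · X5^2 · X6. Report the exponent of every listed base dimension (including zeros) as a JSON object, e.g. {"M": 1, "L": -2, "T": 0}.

Dimensional matrix (Θ×T×L by X1×X2×X3×X4×X5×X6):
  Θ: [ 0 -1  2  2  0  2]
  T: [-1  0 -1 -1  1 -1]
  L: [ 1  1 -1 -1 -1 -1]
  [Θ]: (1)·-1+(-2)·2+(1)·2+(2)·0+(1)·2 = -1
  [T]: (1)·0+(-2)·-1+(1)·-1+(2)·1+(1)·-1 = 2
  [L]: (1)·1+(-2)·-1+(1)·-1+(2)·-1+(1)·-1 = -1
⇒ Θ^-1 T^2 L^-1

{"Θ": -1, "T": 2, "L": -1}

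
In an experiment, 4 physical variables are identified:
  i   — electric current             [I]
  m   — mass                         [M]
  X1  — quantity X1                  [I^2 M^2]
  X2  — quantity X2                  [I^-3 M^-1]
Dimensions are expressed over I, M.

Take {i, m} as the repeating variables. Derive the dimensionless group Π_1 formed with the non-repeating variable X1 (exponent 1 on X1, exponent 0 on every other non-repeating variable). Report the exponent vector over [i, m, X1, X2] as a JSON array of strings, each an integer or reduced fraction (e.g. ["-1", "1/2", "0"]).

["-2", "-2", "1", "0"]

Exponent matrix [I,M] × [i,m,X1,X2]:
  I: [ 1  0  2 -3]
  M: [ 0  1  2 -1]
RREF → pivots at {i,m} ⇒ r = 2
Repeat: i,m; free: X1,X2
RREF:
  r0: [   1    0    2   -3]
  r1: [   0    1    2   -1]
Fix exponent of X1 at 1, X2 at 0; solve each RREF row for its pivot's exponent:
  r0: exp(i) + (2)·1 = 0 ⇒ exp(i) = -2
  r1: exp(m) + (2)·1 = 0 ⇒ exp(m) = -2
Π_1 = i^-2 · m^-2 · X1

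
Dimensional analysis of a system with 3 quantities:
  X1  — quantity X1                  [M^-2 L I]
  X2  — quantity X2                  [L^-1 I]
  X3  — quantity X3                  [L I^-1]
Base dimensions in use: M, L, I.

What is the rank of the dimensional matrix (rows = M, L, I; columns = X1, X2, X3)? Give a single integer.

2

Exponent matrix [M,L,I] × [X1,X2,X3]:
  M: [-2  0  0]
  L: [ 1 -1  1]
  I: [ 1  1 -1]
Echelon form has 2 nonzero rows (pivots: X1,X2)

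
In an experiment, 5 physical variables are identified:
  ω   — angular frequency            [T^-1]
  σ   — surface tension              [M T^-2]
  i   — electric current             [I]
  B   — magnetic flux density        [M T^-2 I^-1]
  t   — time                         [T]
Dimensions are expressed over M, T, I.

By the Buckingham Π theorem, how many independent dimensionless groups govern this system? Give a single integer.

2

Exponent matrix [M,T,I] × [ω,σ,i,B,t]:
  M: [ 0  1  0  1  0]
  T: [-1 -2  0 -2  1]
  I: [ 0  0  1 -1  0]
Echelon form has 3 nonzero rows (pivots: ω,σ,i)
n=5, r=3 ⇒ 2 dimensionless groups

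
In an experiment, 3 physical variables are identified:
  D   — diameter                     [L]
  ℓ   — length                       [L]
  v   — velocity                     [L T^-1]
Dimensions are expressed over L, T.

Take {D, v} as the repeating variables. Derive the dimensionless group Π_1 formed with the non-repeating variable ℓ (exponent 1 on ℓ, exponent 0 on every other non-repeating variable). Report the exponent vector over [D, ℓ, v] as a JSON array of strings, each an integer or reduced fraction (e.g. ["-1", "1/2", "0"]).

["-1", "1", "0"]

Exponent matrix [L,T] × [D,ℓ,v]:
  L: [ 1  1  1]
  T: [ 0  0 -1]
RREF → pivots at {D,v} ⇒ r = 2
Pivot set = {D,v}, free = {ℓ}
RREF:
  r0: [   1    1    0]
  r1: [   0    0    1]
Fix exponent of ℓ at 1; solve each RREF row for its pivot's exponent:
  r0: exp(D) + (1)·1 = 0 ⇒ exp(D) = -1
  r1: exp(v) + (0)·1 = 0 ⇒ exp(v) = 0
Π_1 = D^-1 · ℓ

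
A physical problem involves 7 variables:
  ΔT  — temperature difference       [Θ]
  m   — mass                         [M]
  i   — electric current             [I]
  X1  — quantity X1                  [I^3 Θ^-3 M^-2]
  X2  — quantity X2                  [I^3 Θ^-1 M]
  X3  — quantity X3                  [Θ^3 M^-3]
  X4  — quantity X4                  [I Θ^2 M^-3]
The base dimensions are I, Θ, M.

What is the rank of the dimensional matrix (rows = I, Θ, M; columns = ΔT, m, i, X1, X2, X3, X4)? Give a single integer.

Dimensional matrix (I×Θ×M by ΔT×m×i×X1×X2×X3×X4):
  I: [ 0  0  1  3  3  0  1]
  Θ: [ 1  0  0 -3 -1  3  2]
  M: [ 0  1  0 -2  1 -3 -3]
RREF → pivots at {ΔT,m,i} ⇒ r = 3

3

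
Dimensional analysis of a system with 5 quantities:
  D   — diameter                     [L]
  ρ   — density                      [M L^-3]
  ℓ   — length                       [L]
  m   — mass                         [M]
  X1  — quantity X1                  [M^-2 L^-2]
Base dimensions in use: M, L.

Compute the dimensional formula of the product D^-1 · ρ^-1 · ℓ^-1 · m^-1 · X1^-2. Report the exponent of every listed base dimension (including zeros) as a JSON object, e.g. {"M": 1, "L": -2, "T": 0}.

Exponent matrix [M,L] × [D,ρ,ℓ,m,X1]:
  M: [ 0  1  0  1 -2]
  L: [ 1 -3  1  0 -2]
  [M]: (-1)·0+(-1)·1+(-1)·0+(-1)·1+(-2)·-2 = 2
  [L]: (-1)·1+(-1)·-3+(-1)·1+(-1)·0+(-2)·-2 = 5
⇒ M^2 L^5

{"M": 2, "L": 5}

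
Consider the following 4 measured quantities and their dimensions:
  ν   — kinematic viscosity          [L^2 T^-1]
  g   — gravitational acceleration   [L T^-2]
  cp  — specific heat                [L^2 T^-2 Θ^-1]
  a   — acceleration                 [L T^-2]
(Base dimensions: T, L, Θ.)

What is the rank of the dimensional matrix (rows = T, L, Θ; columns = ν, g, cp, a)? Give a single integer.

3

Dimensional matrix (T×L×Θ by ν×g×cp×a):
  T: [-1 -2 -2 -2]
  L: [ 2  1  2  1]
  Θ: [ 0  0 -1  0]
RREF → pivots at {ν,g,cp} ⇒ r = 3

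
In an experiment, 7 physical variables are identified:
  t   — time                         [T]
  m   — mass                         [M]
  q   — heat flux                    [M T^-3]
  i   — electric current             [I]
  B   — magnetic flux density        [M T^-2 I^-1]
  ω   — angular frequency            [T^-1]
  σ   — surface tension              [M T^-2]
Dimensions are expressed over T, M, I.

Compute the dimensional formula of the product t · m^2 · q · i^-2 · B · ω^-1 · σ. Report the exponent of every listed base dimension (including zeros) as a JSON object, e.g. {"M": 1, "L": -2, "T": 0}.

Write exponents as rows T,M,I / cols t,m,q,i,B,ω,σ:
  T: [ 1  0 -3  0 -2 -1 -2]
  M: [ 0  1  1  0  1  0  1]
  I: [ 0  0  0  1 -1  0  0]
  [T]: (1)·1+(2)·0+(1)·-3+(-2)·0+(1)·-2+(-1)·-1+(1)·-2 = -5
  [M]: (1)·0+(2)·1+(1)·1+(-2)·0+(1)·1+(-1)·0+(1)·1 = 5
  [I]: (1)·0+(2)·0+(1)·0+(-2)·1+(1)·-1+(-1)·0+(1)·0 = -3
⇒ T^-5 M^5 I^-3

{"T": -5, "M": 5, "I": -3}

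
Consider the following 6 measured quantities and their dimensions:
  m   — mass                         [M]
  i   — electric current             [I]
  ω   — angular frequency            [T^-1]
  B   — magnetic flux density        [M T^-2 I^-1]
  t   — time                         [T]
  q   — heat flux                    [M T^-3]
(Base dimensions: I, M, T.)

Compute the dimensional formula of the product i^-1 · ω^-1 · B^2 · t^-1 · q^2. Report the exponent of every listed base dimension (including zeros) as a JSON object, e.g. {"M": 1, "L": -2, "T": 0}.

{"I": -3, "M": 4, "T": -10}

Exponent matrix [I,M,T] × [m,i,ω,B,t,q]:
  I: [ 0  1  0 -1  0  0]
  M: [ 1  0  0  1  0  1]
  T: [ 0  0 -1 -2  1 -3]
  [I]: (-1)·1+(-1)·0+(2)·-1+(-1)·0+(2)·0 = -3
  [M]: (-1)·0+(-1)·0+(2)·1+(-1)·0+(2)·1 = 4
  [T]: (-1)·0+(-1)·-1+(2)·-2+(-1)·1+(2)·-3 = -10
⇒ I^-3 M^4 T^-10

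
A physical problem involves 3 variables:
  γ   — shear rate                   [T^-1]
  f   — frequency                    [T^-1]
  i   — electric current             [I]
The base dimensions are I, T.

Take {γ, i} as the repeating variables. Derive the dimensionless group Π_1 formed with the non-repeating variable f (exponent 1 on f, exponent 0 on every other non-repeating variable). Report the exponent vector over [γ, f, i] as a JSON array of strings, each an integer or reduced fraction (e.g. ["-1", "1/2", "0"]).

Write exponents as rows I,T / cols γ,f,i:
  I: [ 0  0  1]
  T: [-1 -1  0]
Echelon form has 2 nonzero rows (pivots: γ,i)
Repeat: γ,i; free: f
RREF:
  r0: [   1    1    0]
  r1: [   0    0    1]
Fix exponent of f at 1; solve each RREF row for its pivot's exponent:
  r0: exp(γ) + (1)·1 = 0 ⇒ exp(γ) = -1
  r1: exp(i) + (0)·1 = 0 ⇒ exp(i) = 0
Π_1 = γ^-1 · f

["-1", "1", "0"]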